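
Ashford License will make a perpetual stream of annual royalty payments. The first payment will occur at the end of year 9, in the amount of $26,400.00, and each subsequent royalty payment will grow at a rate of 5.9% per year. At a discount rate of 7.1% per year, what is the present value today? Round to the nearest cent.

$1270886.93

Value at end of year 8: C₁ / (r − g) = $26,400.00 / (0.071 − 0.059) = $2,200,000.0000
Discount to today: PV = $2,200,000.0000 / (1 + 0.071)^8 = $2,200,000.0000 / 1.731075 = $1,270,886.93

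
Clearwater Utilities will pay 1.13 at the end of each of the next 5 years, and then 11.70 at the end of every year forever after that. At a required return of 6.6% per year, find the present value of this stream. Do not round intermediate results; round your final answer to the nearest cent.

PV of 5-year annuity: 1.13 × [1 − (1+0.066)^−5] / 0.066 = 4.68327
Perpetuity value at year 5: 11.70 / 0.066 = 177.27273
PV of perpetuity: 177.27273 / (1+0.066)^5 = 128.78222
Total PV = 4.68327 + 128.78222 = 133.46549

133.47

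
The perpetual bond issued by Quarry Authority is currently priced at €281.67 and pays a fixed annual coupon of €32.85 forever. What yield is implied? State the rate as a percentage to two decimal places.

11.66%

P = C/r ⇒ r = C/P = €32.85/€281.67 = 0.116626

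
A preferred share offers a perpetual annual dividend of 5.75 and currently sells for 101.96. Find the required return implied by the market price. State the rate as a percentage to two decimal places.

P = C/r ⇒ r = C/P = 5.75/101.96 = 0.056395

5.64%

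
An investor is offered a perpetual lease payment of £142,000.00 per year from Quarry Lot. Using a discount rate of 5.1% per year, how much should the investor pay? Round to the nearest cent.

£2784313.73

Level perpetuity: PV = C / r = £142,000.00 / 0.051 = £2,784,313.73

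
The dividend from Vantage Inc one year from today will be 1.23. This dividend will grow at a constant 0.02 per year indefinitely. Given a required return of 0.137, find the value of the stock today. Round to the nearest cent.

Growing perpetuity: P = D₁ / (r − g) = 1.2300 / (0.137 − 0.02) = 10.51

10.51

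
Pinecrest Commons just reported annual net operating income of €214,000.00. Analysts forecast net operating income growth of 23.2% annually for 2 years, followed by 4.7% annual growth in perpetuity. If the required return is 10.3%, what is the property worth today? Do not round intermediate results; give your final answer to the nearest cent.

€5497646.42

D_1 = 263648.00000
D_2 = 324814.33600
Terminal value at year 2: TV = D_2×(1+g_2)/(r−g_2) = 340080.60979/0.056 = 6072868.03200
P_0 = D_1/(1+r)^1 + D_2/(1+r)^2 + TV/(1+r)^2
    = 239028.10517 + 266983.34140 + 4991634.97229 = 5497646.41886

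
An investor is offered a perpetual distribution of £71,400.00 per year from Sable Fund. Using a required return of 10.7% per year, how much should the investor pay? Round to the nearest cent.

£667289.72

Level perpetuity: PV = C / r = £71,400.00 / 0.107 = £667,289.72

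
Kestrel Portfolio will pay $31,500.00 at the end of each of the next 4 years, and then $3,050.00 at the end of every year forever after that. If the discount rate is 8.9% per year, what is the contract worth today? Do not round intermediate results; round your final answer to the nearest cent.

PV of 4-year annuity: $31,500.00 × [1 − (1+0.089)^−4] / 0.089 = 102275.57671
Perpetuity value at year 4: $3,050.00 / 0.089 = 34269.66292
PV of perpetuity: 34269.66292 / (1+0.089)^4 = 24366.78962
Total PV = 102275.57671 + 24366.78962 = 126642.36633

$126642.37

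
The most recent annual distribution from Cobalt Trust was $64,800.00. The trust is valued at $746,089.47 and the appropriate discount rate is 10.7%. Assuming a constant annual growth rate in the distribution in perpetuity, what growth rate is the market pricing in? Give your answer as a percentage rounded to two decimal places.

P = D₀(1+g)/(r−g) ⇒ P(r−g) = D₀(1+g) ⇒ g(P+D₀) = P·r − D₀
g = (P·r − D₀)/(P + D₀) = ($746,089.47×0.107 − $64,800.00) / ($746,089.47 + $64,800.00) = 0.018537

1.85%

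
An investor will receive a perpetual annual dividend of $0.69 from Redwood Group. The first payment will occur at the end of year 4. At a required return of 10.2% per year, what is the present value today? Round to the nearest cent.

Value at end of year 3: C / r = $0.69 / 0.102 = $6.7647
Discount to today: PV = $6.7647 / (1 + 0.102)^3 = $6.7647 / 1.338273 = $5.05

$5.05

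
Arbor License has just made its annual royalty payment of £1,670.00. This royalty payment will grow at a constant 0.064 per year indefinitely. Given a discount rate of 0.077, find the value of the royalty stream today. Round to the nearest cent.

D₁ = D₀ × (1 + g) = £1,670.00 × 1.064 = £1,776.8800
Growing perpetuity: P = D₁ / (r − g) = £1,776.8800 / (0.077 − 0.064) = £136,683.08

£136683.08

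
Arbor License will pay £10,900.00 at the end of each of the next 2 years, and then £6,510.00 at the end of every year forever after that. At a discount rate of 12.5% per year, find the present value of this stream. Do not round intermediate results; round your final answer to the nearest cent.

PV of 2-year annuity: £10,900.00 × [1 − (1+0.125)^−2] / 0.125 = 18301.23457
Perpetuity value at year 2: £6,510.00 / 0.125 = 52080.00000
PV of perpetuity: 52080.00000 / (1+0.125)^2 = 41149.62963
Total PV = 18301.23457 + 41149.62963 = 59450.86420

£59450.86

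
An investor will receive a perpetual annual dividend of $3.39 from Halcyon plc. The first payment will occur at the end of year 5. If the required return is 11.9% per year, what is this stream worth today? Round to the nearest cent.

Value at end of year 4: C / r = $3.39 / 0.119 = $28.4874
Discount to today: PV = $28.4874 / (1 + 0.119)^4 = $28.4874 / 1.567907 = $18.17

$18.17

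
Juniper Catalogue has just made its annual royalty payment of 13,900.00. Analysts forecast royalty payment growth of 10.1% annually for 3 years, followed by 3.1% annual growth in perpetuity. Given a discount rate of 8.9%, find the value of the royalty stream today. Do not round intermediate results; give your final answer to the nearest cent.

297968.68

D_1 = 15303.90000
D_2 = 16849.59390
D_3 = 18551.40288
Terminal value at year 3: TV = D_3×(1+g_2)/(r−g_2) = 19126.49637/0.058 = 329767.17885
P_0 = D_1/(1+r)^1 + D_2/(1+r)^2 + D_3/(1+r)^3 + TV/(1+r)^3
    = 14053.16804 + 14208.02389 + 14364.58614 + 255342.90185 = 297968.67992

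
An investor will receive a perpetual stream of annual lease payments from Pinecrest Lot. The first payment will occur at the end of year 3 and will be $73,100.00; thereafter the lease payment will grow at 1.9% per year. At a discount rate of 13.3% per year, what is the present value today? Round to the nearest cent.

Value at end of year 2: C₁ / (r − g) = $73,100.00 / (0.133 − 0.019) = $641,228.0702
Discount to today: PV = $641,228.0702 / (1 + 0.133)^2 = $641,228.0702 / 1.283689 = $499,519.80

$499519.80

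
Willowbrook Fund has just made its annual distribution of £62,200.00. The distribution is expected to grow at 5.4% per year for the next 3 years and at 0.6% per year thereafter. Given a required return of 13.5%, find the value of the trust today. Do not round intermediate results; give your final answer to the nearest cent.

D_1 = 65558.80000
D_2 = 69098.97520
D_3 = 72830.31986
Terminal value at year 3: TV = D_3×(1+g_2)/(r−g_2) = 73267.30178/0.129 = 567963.57969
P_0 = D_1/(1+r)^1 + D_2/(1+r)^2 + D_3/(1+r)^3 + TV/(1+r)^3
    = 57761.05727 + 53638.90252 + 49810.92798 + 388448.01200 = 549658.89977

£549658.90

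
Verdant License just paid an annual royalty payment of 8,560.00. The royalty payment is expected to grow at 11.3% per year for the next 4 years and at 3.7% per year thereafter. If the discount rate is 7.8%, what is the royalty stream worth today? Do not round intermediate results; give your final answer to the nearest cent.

D_1 = 9527.28000
D_2 = 10603.86264
D_3 = 11802.09912
D_4 = 13135.73632
Terminal value at year 4: TV = D_4×(1+g_2)/(r−g_2) = 13621.75856/0.041 = 332238.01372
P_0 = D_1/(1+r)^1 + D_2/(1+r)^2 + D_3/(1+r)^3 + D_4/(1+r)^4 + TV/(1+r)^4
    = 8837.92208 + 9124.86760 + 9421.12953 + 9727.01036 + 246022.18896 = 283133.11854

283133.12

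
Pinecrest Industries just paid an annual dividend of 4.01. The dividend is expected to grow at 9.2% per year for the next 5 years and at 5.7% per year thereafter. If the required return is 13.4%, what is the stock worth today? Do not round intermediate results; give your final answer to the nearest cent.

D_1 = 4.37892
D_2 = 4.78178
D_3 = 5.22170
D_4 = 5.70210
D_5 = 6.22669
Terminal value at year 5: TV = D_5×(1+g_2)/(r−g_2) = 6.58162/0.077 = 85.47553
P_0 = D_1/(1+r)^1 + D_2/(1+r)^2 + D_3/(1+r)^3 + D_4/(1+r)^4 + D_5/(1+r)^5 + TV/(1+r)^5
    = 3.86148 + 3.71846 + 3.58074 + 3.44812 + 3.32041 + 45.58023 = 63.50946

63.51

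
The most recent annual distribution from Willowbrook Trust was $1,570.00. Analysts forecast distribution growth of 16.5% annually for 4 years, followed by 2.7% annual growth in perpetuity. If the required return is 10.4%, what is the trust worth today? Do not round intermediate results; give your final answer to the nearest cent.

D_1 = 1829.05000
D_2 = 2130.84325
D_3 = 2482.43239
D_4 = 2892.03373
Terminal value at year 4: TV = D_4×(1+g_2)/(r−g_2) = 2970.11864/0.077 = 38572.96936
P_0 = D_1/(1+r)^1 + D_2/(1+r)^2 + D_3/(1+r)^3 + D_4/(1+r)^4 + TV/(1+r)^4
    = 1656.74819 + 1748.28953 + 1844.88886 + 1946.82565 + 25966.10319 = 33162.85542

$33162.86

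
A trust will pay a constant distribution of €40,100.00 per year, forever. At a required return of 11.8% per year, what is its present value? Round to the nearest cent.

€339830.51

Level perpetuity: PV = C / r = €40,100.00 / 0.118 = €339,830.51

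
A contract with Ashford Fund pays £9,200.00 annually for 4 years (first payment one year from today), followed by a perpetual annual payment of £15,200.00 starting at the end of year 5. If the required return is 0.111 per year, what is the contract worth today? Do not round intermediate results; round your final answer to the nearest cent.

£118361.94

PV of 4-year annuity: £9,200.00 × [1 − (1+0.111)^−4] / 0.111 = 28481.66620
Perpetuity value at year 4: £15,200.00 / 0.111 = 136936.93694
PV of perpetuity: 136936.93694 / (1+0.111)^4 = 89880.27104
Total PV = 28481.66620 + 89880.27104 = 118361.93724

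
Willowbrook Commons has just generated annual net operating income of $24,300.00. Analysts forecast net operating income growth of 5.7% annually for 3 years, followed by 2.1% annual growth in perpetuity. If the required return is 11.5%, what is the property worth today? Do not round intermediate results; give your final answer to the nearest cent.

D_1 = 25685.10000
D_2 = 27149.15070
D_3 = 28696.65229
Terminal value at year 3: TV = D_3×(1+g_2)/(r−g_2) = 29299.28199/0.094 = 311694.48923
P_0 = D_1/(1+r)^1 + D_2/(1+r)^2 + D_3/(1+r)^3 + TV/(1+r)^3
    = 23035.96413 + 21837.68079 + 20701.72968 + 224856.02133 = 290431.39593

$290431.40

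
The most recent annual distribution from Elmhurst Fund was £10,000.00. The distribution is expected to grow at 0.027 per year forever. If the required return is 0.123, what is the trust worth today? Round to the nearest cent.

D₁ = D₀ × (1 + g) = £10,000.00 × 1.027 = £10,270.0000
Growing perpetuity: P = D₁ / (r − g) = £10,270.0000 / (0.123 − 0.027) = £106,979.17

£106979.17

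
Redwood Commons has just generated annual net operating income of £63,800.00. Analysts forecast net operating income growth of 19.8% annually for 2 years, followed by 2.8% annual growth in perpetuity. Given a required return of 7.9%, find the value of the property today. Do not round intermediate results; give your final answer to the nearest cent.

£1734795.61

D_1 = 76432.40000
D_2 = 91566.01520
Terminal value at year 2: TV = D_2×(1+g_2)/(r−g_2) = 94129.86363/0.051 = 1845683.60050
P_0 = D_1/(1+r)^1 + D_2/(1+r)^2 + TV/(1+r)^2
    = 70836.32994 + 78648.67772 + 1585310.60193 = 1734795.60959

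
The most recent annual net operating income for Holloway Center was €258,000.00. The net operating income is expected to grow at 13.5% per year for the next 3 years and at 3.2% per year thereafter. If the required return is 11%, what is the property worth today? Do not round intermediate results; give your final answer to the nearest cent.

€4458807.96

D_1 = 292830.00000
D_2 = 332362.05000
D_3 = 377230.92675
Terminal value at year 3: TV = D_3×(1+g_2)/(r−g_2) = 389302.31641/0.078 = 4991055.33854
P_0 = D_1/(1+r)^1 + D_2/(1+r)^2 + D_3/(1+r)^3 + TV/(1+r)^3
    = 263810.81081 + 269752.49574 + 275828.00240 + 3649416.64714 = 4458807.95608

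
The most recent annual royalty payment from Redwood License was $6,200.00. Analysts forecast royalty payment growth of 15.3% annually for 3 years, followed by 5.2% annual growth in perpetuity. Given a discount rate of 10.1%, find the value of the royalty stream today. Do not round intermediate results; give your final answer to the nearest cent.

$173288.22

D_1 = 7148.60000
D_2 = 8242.33580
D_3 = 9503.41318
Terminal value at year 3: TV = D_3×(1+g_2)/(r−g_2) = 9997.59066/0.049 = 204032.46250
P_0 = D_1/(1+r)^1 + D_2/(1+r)^2 + D_3/(1+r)^3 + TV/(1+r)^3
    = 6492.82470 + 6799.47946 + 7120.61745 + 152875.29717 = 173288.21879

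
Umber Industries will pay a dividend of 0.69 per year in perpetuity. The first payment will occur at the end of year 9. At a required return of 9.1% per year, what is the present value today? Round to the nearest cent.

3.78

Value at end of year 8: C / r = 0.69 / 0.091 = 7.5824
Discount to today: PV = 7.5824 / (1 + 0.091)^8 = 7.5824 / 2.007234 = 3.78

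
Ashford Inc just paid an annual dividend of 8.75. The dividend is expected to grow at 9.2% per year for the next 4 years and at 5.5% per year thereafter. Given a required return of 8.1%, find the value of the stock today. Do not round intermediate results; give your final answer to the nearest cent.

D_1 = 9.55500
D_2 = 10.43406
D_3 = 11.39399
D_4 = 12.44224
Terminal value at year 4: TV = D_4×(1+g_2)/(r−g_2) = 13.12656/0.026 = 504.86785
P_0 = D_1/(1+r)^1 + D_2/(1+r)^2 + D_3/(1+r)^3 + D_4/(1+r)^4 + TV/(1+r)^4
    = 8.83904 + 8.92898 + 9.01984 + 9.11162 + 369.72170 = 405.62119

405.62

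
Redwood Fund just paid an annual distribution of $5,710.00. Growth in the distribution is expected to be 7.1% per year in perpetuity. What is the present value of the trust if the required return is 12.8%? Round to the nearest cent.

$107287.89

D₁ = D₀ × (1 + g) = $5,710.00 × 1.071 = $6,115.4100
Growing perpetuity: P = D₁ / (r − g) = $6,115.4100 / (0.128 − 0.071) = $107,287.89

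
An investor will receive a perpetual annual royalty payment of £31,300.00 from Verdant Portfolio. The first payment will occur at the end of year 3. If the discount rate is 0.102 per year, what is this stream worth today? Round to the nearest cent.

£252685.88

Value at end of year 2: C / r = £31,300.00 / 0.102 = £306,862.7451
Discount to today: PV = £306,862.7451 / (1 + 0.102)^2 = £306,862.7451 / 1.214404 = £252,685.88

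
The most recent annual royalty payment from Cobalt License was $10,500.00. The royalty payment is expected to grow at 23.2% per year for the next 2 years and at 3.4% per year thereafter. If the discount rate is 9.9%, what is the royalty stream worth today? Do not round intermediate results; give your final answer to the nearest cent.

D_1 = 12936.00000
D_2 = 15937.15200
Terminal value at year 2: TV = D_2×(1+g_2)/(r−g_2) = 16479.01517/0.065 = 253523.31028
P_0 = D_1/(1+r)^1 + D_2/(1+r)^2 + TV/(1+r)^2
    = 11770.70064 + 13195.18033 + 209904.86866 = 234870.74963

$234870.75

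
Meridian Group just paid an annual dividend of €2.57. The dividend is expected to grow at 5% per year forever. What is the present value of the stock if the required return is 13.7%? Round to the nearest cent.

D₁ = D₀ × (1 + g) = €2.57 × 1.05 = €2.6985
Growing perpetuity: P = D₁ / (r − g) = €2.6985 / (0.137 − 0.05) = €31.02

€31.02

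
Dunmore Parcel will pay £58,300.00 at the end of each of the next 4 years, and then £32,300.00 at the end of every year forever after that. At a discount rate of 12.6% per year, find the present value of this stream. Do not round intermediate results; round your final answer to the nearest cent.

PV of 4-year annuity: £58,300.00 × [1 − (1+0.126)^−4] / 0.126 = 174862.85222
Perpetuity value at year 4: £32,300.00 / 0.126 = 256349.20635
PV of perpetuity: 256349.20635 / (1+0.126)^4 = 159469.78737
Total PV = 174862.85222 + 159469.78737 = 334332.63959

£334332.64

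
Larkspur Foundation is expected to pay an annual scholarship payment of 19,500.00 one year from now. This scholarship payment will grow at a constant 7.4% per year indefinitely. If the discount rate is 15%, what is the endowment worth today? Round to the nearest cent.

256578.95

Growing perpetuity: P = D₁ / (r − g) = 19,500.0000 / (0.15 − 0.074) = 256,578.95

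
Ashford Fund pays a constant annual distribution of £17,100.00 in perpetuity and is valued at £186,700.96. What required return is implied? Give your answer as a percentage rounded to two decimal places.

P = C/r ⇒ r = C/P = £17,100.00/£186,700.96 = 0.091590

9.16%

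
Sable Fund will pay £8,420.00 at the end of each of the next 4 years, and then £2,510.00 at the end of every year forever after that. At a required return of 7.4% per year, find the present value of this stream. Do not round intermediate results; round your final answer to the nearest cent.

£53757.89

PV of 4-year annuity: £8,420.00 × [1 − (1+0.074)^−4] / 0.074 = 28264.65925
Perpetuity value at year 4: £2,510.00 / 0.074 = 33918.91892
PV of perpetuity: 33918.91892 / (1+0.074)^4 = 25493.23071
Total PV = 28264.65925 + 25493.23071 = 53757.88996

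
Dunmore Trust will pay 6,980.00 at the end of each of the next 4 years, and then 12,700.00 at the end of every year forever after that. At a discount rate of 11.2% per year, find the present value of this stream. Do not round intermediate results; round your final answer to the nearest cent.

PV of 4-year annuity: 6,980.00 × [1 − (1+0.112)^−4] / 0.112 = 21562.92310
Perpetuity value at year 4: 12,700.00 / 0.112 = 113392.85714
PV of perpetuity: 113392.85714 / (1+0.112)^4 = 74159.45838
Total PV = 21562.92310 + 74159.45838 = 95722.38148

95722.38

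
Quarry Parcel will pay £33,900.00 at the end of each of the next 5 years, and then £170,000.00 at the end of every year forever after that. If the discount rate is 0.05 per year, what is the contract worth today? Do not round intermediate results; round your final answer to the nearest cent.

£2810758.23

PV of 5-year annuity: £33,900.00 × [1 − (1+0.05)^−5] / 0.05 = 146769.25913
Perpetuity value at year 5: £170,000.00 / 0.05 = 3400000.00000
PV of perpetuity: 3400000.00000 / (1+0.05)^5 = 2663988.96599
Total PV = 146769.25913 + 2663988.96599 = 2810758.22513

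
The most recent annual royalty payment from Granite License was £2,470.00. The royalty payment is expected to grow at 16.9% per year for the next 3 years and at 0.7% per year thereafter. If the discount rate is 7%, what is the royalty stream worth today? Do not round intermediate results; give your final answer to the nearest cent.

£60352.42

D_1 = 2887.43000
D_2 = 3375.40567
D_3 = 3945.84923
Terminal value at year 3: TV = D_3×(1+g_2)/(r−g_2) = 3973.47017/0.063 = 63070.95512
P_0 = D_1/(1+r)^1 + D_2/(1+r)^2 + D_3/(1+r)^3 + TV/(1+r)^3
    = 2698.53271 + 2948.21004 + 3220.98835 + 51484.68676 = 60352.41786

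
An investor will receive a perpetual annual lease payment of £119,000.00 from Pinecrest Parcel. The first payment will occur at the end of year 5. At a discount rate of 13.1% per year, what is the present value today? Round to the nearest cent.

Value at end of year 4: C / r = £119,000.00 / 0.131 = £908,396.9466
Discount to today: PV = £908,396.9466 / (1 + 0.131)^4 = £908,396.9466 / 1.636253 = £555,169.05

£555169.05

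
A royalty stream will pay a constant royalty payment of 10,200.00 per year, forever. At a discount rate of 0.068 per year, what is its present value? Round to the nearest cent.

150000.00

Level perpetuity: PV = C / r = 10,200.00 / 0.068 = 150,000.00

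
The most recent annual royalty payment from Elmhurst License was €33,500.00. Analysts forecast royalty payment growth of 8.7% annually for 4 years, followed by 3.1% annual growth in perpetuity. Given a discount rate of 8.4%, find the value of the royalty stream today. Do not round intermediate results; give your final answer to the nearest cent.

D_1 = 36414.50000
D_2 = 39582.56150
D_3 = 43026.24435
D_4 = 46769.52761
Terminal value at year 4: TV = D_4×(1+g_2)/(r−g_2) = 48219.38296/0.053 = 909799.67858
P_0 = D_1/(1+r)^1 + D_2/(1+r)^2 + D_3/(1+r)^3 + D_4/(1+r)^4 + TV/(1+r)^4
    = 33592.71218 + 33685.68094 + 33778.90699 + 33872.39105 + 658913.87122 = 793843.56238

€793843.56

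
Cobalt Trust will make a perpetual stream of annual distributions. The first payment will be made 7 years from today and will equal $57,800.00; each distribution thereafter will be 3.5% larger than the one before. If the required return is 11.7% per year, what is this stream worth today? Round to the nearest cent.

$362906.67

Value at end of year 6: C₁ / (r − g) = $57,800.00 / (0.117 − 0.035) = $704,878.0488
Discount to today: PV = $704,878.0488 / (1 + 0.117)^6 = $704,878.0488 / 1.942312 = $362,906.67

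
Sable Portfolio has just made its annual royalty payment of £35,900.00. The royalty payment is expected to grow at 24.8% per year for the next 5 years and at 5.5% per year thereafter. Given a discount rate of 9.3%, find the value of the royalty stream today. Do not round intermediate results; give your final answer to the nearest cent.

£2206281.43

D_1 = 44803.20000
D_2 = 55914.39360
D_3 = 69781.16321
D_4 = 87086.89169
D_5 = 108684.44083
Terminal value at year 5: TV = D_5×(1+g_2)/(r−g_2) = 114662.08507/0.038 = 3017423.29143
P_0 = D_1/(1+r)^1 + D_2/(1+r)^2 + D_3/(1+r)^3 + D_4/(1+r)^4 + D_5/(1+r)^5 + TV/(1+r)^5
    = 40991.03385 + 46804.03499 + 53441.38671 + 61019.99141 + 69673.32962 + 1934351.65140 = 2206281.42799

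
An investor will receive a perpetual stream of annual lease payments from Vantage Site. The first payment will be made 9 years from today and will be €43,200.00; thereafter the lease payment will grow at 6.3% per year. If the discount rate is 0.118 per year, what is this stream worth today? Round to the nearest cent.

€321800.44

Value at end of year 8: C₁ / (r − g) = €43,200.00 / (0.118 − 0.063) = €785,454.5455
Discount to today: PV = €785,454.5455 / (1 + 0.118)^8 = €785,454.5455 / 2.440813 = €321,800.44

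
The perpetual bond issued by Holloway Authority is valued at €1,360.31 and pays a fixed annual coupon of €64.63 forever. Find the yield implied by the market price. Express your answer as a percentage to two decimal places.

4.75%

P = C/r ⇒ r = C/P = €64.63/€1,360.31 = 0.047511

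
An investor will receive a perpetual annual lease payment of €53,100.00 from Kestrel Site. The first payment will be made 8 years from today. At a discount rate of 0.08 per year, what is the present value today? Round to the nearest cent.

€387291.75

Value at end of year 7: C / r = €53,100.00 / 0.08 = €663,750.0000
Discount to today: PV = €663,750.0000 / (1 + 0.08)^7 = €663,750.0000 / 1.713824 = €387,291.75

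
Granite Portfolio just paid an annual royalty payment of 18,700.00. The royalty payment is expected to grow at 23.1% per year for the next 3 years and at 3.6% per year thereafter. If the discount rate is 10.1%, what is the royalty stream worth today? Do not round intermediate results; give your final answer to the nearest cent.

487003.29

D_1 = 23019.70000
D_2 = 28337.25070
D_3 = 34883.15561
Terminal value at year 3: TV = D_3×(1+g_2)/(r−g_2) = 36138.94921/0.065 = 555983.83406
P_0 = D_1/(1+r)^1 + D_2/(1+r)^2 + D_3/(1+r)^3 + TV/(1+r)^3
    = 20907.99273 + 23376.69306 + 26136.88388 + 416581.71847 = 487003.28814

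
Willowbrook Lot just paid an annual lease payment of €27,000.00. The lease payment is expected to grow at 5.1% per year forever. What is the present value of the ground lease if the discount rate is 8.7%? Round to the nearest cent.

€788250.00

D₁ = D₀ × (1 + g) = €27,000.00 × 1.051 = €28,377.0000
Growing perpetuity: P = D₁ / (r − g) = €28,377.0000 / (0.087 − 0.051) = €788,250.00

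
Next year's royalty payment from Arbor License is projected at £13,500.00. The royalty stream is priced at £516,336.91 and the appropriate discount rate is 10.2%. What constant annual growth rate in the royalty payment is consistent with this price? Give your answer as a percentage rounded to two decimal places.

7.59%

P = D₁/(r−g) ⇒ g = r − D₁/P = 0.102 − £13,500.00/£516,336.91 = 0.075854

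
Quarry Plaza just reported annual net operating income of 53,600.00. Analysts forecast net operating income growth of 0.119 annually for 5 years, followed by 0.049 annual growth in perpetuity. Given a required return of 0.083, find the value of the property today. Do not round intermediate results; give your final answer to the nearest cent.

2243404.53

D_1 = 59978.40000
D_2 = 67115.82960
D_3 = 75102.61332
D_4 = 84039.82431
D_5 = 94040.56340
Terminal value at year 5: TV = D_5×(1+g_2)/(r−g_2) = 98648.55101/0.034 = 2901427.97079
P_0 = D_1/(1+r)^1 + D_2/(1+r)^2 + D_3/(1+r)^3 + D_4/(1+r)^4 + D_5/(1+r)^5 + TV/(1+r)^5
    = 55381.71745 + 57222.66097 + 59124.79928 + 61090.16657 + 63120.86463 + 1947464.32343 = 2243404.53233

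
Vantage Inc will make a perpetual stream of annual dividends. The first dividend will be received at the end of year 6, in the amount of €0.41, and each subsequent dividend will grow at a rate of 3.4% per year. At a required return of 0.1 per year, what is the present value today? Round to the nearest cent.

Value at end of year 5: C₁ / (r − g) = €0.41 / (0.1 − 0.034) = €6.2121
Discount to today: PV = €6.2121 / (1 + 0.1)^5 = €6.2121 / 1.610510 = €3.86

€3.86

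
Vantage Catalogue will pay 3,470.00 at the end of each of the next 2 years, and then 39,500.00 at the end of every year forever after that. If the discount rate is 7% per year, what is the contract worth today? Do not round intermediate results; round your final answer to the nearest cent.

PV of 2-year annuity: 3,470.00 × [1 − (1+0.07)^−2] / 0.07 = 6273.82304
Perpetuity value at year 2: 39,500.00 / 0.07 = 564285.71429
PV of perpetuity: 564285.71429 / (1+0.07)^2 = 492868.99667
Total PV = 6273.82304 + 492868.99667 = 499142.81971

499142.82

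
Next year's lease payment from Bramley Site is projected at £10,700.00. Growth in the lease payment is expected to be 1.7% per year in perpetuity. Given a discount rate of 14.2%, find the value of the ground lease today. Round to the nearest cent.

£85600.00

Growing perpetuity: P = D₁ / (r − g) = £10,700.0000 / (0.142 − 0.017) = £85,600.00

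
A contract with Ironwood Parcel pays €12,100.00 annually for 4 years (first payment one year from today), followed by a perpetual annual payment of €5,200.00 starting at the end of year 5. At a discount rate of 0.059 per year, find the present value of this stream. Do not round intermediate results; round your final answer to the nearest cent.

PV of 4-year annuity: €12,100.00 × [1 − (1+0.059)^−4] / 0.059 = 42023.96471
Perpetuity value at year 4: €5,200.00 / 0.059 = 88135.59322
PV of perpetuity: 88135.59322 / (1+0.059)^4 = 70075.70756
Total PV = 42023.96471 + 70075.70756 = 112099.67227

€112099.67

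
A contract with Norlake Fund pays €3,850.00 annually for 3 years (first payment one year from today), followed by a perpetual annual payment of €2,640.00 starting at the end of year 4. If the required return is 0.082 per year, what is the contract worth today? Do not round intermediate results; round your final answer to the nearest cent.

PV of 3-year annuity: €3,850.00 × [1 − (1+0.082)^−3] / 0.082 = 9886.12646
Perpetuity value at year 3: €2,640.00 / 0.082 = 32195.12195
PV of perpetuity: 32195.12195 / (1+0.082)^3 = 25416.06381
Total PV = 9886.12646 + 25416.06381 = 35302.19027

€35302.19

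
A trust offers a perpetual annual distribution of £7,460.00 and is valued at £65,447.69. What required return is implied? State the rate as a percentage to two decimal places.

P = C/r ⇒ r = C/P = £7,460.00/£65,447.69 = 0.113984

11.40%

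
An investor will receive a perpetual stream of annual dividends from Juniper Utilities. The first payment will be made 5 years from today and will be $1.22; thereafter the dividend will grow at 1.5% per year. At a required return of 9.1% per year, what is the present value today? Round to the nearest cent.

$11.33

Value at end of year 4: C₁ / (r − g) = $1.22 / (0.091 − 0.015) = $16.0526
Discount to today: PV = $16.0526 / (1 + 0.091)^4 = $16.0526 / 1.416769 = $11.33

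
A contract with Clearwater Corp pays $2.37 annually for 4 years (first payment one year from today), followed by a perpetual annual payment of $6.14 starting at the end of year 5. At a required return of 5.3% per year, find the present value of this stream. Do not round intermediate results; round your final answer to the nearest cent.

$102.57

PV of 4-year annuity: $2.37 × [1 − (1+0.053)^−4] / 0.053 = 8.34567
Perpetuity value at year 4: $6.14 / 0.053 = 115.84906
PV of perpetuity: 115.84906 / (1+0.053)^4 = 94.22779
Total PV = 8.34567 + 94.22779 = 102.57346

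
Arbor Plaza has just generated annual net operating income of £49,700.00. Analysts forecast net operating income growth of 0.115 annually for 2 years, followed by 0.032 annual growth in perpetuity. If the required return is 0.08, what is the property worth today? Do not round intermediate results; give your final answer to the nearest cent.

£1243214.25

D_1 = 55415.50000
D_2 = 61788.28250
Terminal value at year 2: TV = D_2×(1+g_2)/(r−g_2) = 63765.50754/0.048 = 1328448.07375
P_0 = D_1/(1+r)^1 + D_2/(1+r)^2 + TV/(1+r)^2
    = 51310.64815 + 52973.49323 + 1138930.10438 = 1243214.24576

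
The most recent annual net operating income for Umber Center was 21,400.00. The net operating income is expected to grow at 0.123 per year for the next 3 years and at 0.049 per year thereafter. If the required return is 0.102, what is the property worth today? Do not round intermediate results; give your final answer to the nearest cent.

514915.24

D_1 = 24032.20000
D_2 = 26988.16060
D_3 = 30307.70435
Terminal value at year 3: TV = D_3×(1+g_2)/(r−g_2) = 31792.78187/0.053 = 599863.80881
P_0 = D_1/(1+r)^1 + D_2/(1+r)^2 + D_3/(1+r)^3 + TV/(1+r)^3
    = 21807.80399 + 22223.37920 + 22646.87373 + 448237.17999 = 514915.23692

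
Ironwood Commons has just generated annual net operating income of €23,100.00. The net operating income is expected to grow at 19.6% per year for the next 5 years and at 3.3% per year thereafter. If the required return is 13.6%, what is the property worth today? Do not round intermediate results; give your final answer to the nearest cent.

€434809.28

D_1 = 27627.60000
D_2 = 33042.60960
D_3 = 39518.96108
D_4 = 47264.67745
D_5 = 56528.55423
Terminal value at year 5: TV = D_5×(1+g_2)/(r−g_2) = 58393.99652/0.103 = 566932.00509
P_0 = D_1/(1+r)^1 + D_2/(1+r)^2 + D_3/(1+r)^3 + D_4/(1+r)^4 + D_5/(1+r)^5 + TV/(1+r)^5
    = 24320.07042 + 25604.58118 + 26956.93582 + 28380.71765 + 29879.69921 + 299667.27462 = 434809.27891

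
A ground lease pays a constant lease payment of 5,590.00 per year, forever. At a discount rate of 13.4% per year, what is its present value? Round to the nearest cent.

Level perpetuity: PV = C / r = 5,590.00 / 0.134 = 41,716.42

41716.42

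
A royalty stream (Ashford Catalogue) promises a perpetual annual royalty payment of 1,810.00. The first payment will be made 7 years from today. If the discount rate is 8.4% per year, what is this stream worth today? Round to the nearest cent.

13280.78

Value at end of year 6: C / r = 1,810.00 / 0.084 = 21,547.6190
Discount to today: PV = 21,547.6190 / (1 + 0.084)^6 = 21,547.6190 / 1.622466 = 13,280.78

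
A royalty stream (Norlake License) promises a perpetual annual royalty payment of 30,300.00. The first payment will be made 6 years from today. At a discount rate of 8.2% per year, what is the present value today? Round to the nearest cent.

Value at end of year 5: C / r = 30,300.00 / 0.082 = 369,512.1951
Discount to today: PV = 369,512.1951 / (1 + 0.082)^5 = 369,512.1951 / 1.482983 = 249,168.12

249168.12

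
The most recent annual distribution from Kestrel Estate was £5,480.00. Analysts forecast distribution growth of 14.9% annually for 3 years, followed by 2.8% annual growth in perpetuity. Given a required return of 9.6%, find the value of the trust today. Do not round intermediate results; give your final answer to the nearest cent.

£113535.67

D_1 = 6296.52000
D_2 = 7234.70148
D_3 = 8312.67200
Terminal value at year 3: TV = D_3×(1+g_2)/(r−g_2) = 8545.42682/0.068 = 125668.04142
P_0 = D_1/(1+r)^1 + D_2/(1+r)^2 + D_3/(1+r)^3 + TV/(1+r)^3
    = 5745.00000 + 6022.81478 + 6314.06404 + 95453.79160 = 113535.67042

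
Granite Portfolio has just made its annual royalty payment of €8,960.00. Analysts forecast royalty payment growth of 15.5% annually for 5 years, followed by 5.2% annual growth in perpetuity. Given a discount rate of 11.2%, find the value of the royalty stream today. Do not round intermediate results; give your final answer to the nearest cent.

€240187.63

D_1 = 10348.80000
D_2 = 11952.86400
D_3 = 13805.55792
D_4 = 15945.41940
D_5 = 18416.95940
Terminal value at year 5: TV = D_5×(1+g_2)/(r−g_2) = 19374.64129/0.06 = 322910.68822
P_0 = D_1/(1+r)^1 + D_2/(1+r)^2 + D_3/(1+r)^3 + D_4/(1+r)^4 + D_5/(1+r)^5 + TV/(1+r)^5
    = 9306.47482 + 9666.34750 + 10040.13611 + 10428.37879 + 10831.63444 + 189914.65723 = 240187.62890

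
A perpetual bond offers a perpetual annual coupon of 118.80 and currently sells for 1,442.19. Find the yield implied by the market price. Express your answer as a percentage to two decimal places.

P = C/r ⇒ r = C/P = 118.80/1,442.19 = 0.082375

8.24%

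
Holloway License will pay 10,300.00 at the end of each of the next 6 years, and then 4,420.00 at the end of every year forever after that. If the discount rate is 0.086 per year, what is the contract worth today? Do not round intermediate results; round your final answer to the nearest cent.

78090.11

PV of 6-year annuity: 10,300.00 × [1 − (1+0.086)^−6] / 0.086 = 46761.22873
Perpetuity value at year 6: 4,420.00 / 0.086 = 51395.34884
PV of perpetuity: 51395.34884 / (1+0.086)^6 = 31328.87981
Total PV = 46761.22873 + 31328.87981 = 78090.10854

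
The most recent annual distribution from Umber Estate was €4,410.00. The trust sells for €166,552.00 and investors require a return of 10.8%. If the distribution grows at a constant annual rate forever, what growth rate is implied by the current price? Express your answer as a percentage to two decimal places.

7.94%

P = D₀(1+g)/(r−g) ⇒ P(r−g) = D₀(1+g) ⇒ g(P+D₀) = P·r − D₀
g = (P·r − D₀)/(P + D₀) = (€166,552.00×0.108 − €4,410.00) / (€166,552.00 + €4,410.00) = 0.079419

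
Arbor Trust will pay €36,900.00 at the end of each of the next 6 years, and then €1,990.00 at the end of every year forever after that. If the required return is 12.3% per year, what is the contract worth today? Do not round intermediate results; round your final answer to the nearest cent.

€158496.82

PV of 6-year annuity: €36,900.00 × [1 − (1+0.123)^−6] / 0.123 = 150430.61182
Perpetuity value at year 6: €1,990.00 / 0.123 = 16178.86179
PV of perpetuity: 16178.86179 / (1+0.123)^6 = 8066.20820
Total PV = 150430.61182 + 8066.20820 = 158496.82002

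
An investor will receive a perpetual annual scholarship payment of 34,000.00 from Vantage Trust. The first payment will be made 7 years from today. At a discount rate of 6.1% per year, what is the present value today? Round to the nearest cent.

390712.03

Value at end of year 6: C / r = 34,000.00 / 0.061 = 557,377.0492
Discount to today: PV = 557,377.0492 / (1 + 0.061)^6 = 557,377.0492 / 1.426567 = 390,712.03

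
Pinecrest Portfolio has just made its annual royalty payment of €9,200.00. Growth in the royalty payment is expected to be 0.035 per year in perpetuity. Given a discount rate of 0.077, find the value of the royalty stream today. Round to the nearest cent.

€226714.29

D₁ = D₀ × (1 + g) = €9,200.00 × 1.035 = €9,522.0000
Growing perpetuity: P = D₁ / (r − g) = €9,522.0000 / (0.077 − 0.035) = €226,714.29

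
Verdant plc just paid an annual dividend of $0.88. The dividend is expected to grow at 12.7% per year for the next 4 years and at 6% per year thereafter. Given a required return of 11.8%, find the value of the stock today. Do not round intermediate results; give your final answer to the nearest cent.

$20.20

D_1 = 0.99176
D_2 = 1.11771
D_3 = 1.25966
D_4 = 1.41964
Terminal value at year 4: TV = D_4×(1+g_2)/(r−g_2) = 1.50482/0.058 = 25.94515
P_0 = D_1/(1+r)^1 + D_2/(1+r)^2 + D_3/(1+r)^3 + D_4/(1+r)^4 + TV/(1+r)^4
    = 0.88708 + 0.89423 + 0.90142 + 0.90868 + 16.60692 = 20.19833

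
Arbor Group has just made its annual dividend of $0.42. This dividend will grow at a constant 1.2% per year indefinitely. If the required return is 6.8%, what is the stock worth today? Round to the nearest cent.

$7.59

D₁ = D₀ × (1 + g) = $0.42 × 1.012 = $0.4250
Growing perpetuity: P = D₁ / (r − g) = $0.4250 / (0.068 − 0.012) = $7.59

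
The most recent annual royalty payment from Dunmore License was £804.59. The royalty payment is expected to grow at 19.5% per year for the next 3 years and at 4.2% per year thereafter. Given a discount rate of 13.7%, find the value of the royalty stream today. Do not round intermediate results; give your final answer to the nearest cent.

D_1 = 961.48505
D_2 = 1148.97463
D_3 = 1373.02469
Terminal value at year 3: TV = D_3×(1+g_2)/(r−g_2) = 1430.69173/0.095 = 15059.91290
P_0 = D_1/(1+r)^1 + D_2/(1+r)^2 + D_3/(1+r)^3 + TV/(1+r)^3
    = 845.63329 + 888.77026 + 934.10770 + 10245.68657 = 12914.19781

£12914.20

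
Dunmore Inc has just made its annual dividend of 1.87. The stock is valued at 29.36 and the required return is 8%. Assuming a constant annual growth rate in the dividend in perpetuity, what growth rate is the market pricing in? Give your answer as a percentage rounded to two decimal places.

1.53%

P = D₀(1+g)/(r−g) ⇒ P(r−g) = D₀(1+g) ⇒ g(P+D₀) = P·r − D₀
g = (P·r − D₀)/(P + D₀) = (29.36×0.08 − 1.87) / (29.36 + 1.87) = 0.015331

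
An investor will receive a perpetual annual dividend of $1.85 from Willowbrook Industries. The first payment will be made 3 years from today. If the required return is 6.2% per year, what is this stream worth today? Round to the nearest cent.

Value at end of year 2: C / r = $1.85 / 0.062 = $29.8387
Discount to today: PV = $29.8387 / (1 + 0.062)^2 = $29.8387 / 1.127844 = $26.46

$26.46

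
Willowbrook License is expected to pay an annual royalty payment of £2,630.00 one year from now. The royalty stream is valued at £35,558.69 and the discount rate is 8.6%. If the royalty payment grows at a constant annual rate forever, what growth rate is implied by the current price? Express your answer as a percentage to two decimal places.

P = D₁/(r−g) ⇒ g = r − D₁/P = 0.086 − £2,630.00/£35,558.69 = 0.012038

1.20%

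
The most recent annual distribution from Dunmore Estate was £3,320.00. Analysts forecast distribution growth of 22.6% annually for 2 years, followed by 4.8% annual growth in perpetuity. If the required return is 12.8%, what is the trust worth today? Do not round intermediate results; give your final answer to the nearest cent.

£58907.78

D_1 = 4070.32000
D_2 = 4990.21232
Terminal value at year 2: TV = D_2×(1+g_2)/(r−g_2) = 5229.74251/0.08 = 65371.78139
P_0 = D_1/(1+r)^1 + D_2/(1+r)^2 + TV/(1+r)^2
    = 3608.43972 + 3921.93891 + 51377.39974 = 58907.77837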